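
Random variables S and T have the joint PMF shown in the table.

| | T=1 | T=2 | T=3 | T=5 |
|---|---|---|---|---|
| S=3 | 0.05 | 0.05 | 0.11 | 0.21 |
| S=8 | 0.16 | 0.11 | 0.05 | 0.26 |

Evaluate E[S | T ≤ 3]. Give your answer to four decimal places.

6.0189

P(T ≤ 3) = 0.53.
Σ S·P over the event = 3·(0.05) + 3·(0.05) + 3·(0.11) + 8·(0.16) + 8·(0.11) + 8·(0.05) = 3.19.
E[S | T ≤ 3] = (3.19) / (0.53) = 6.0189.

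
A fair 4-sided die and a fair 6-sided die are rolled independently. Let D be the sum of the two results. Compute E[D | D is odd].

P(D is odd) = 1/2.
Σ over the event: 3·1/12 + 5·1/6 + 7·1/6 + 9·1/12 = 3.
E[D | D is odd] = (3) / (1/2) = 6.

6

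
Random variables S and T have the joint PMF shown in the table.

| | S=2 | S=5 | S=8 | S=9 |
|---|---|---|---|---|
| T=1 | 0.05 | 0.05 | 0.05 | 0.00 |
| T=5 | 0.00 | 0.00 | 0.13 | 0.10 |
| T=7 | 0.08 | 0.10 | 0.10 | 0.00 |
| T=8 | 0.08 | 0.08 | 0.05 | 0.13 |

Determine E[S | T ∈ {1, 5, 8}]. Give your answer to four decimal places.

6.6944

P(T ∈ {1, 5, 8}) = 0.72.
Summing S·P(S=x,T=y) over the conditioning event gives 4.82.
E[S | T ∈ {1, 5, 8}] = (4.82) / (0.72) = 6.6944.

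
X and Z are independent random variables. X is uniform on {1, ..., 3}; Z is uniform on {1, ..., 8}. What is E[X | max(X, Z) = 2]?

Outcomes with max(X, Z) = 2: (1,2), (2,1), (2,2), each with probability 1/24.
E[X | max(X, Z) = 2] = (1 + 2 + 2) / 3 = 5/3.

5/3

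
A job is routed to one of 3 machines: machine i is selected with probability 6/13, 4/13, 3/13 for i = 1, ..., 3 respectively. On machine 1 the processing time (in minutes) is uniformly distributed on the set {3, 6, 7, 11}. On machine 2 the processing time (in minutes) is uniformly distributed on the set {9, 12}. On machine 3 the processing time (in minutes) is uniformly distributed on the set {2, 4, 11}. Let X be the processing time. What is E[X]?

E[X | machine 1] = (3+6+7+11)/4 = 27/4.
E[X | machine 2] = (9+12)/2 = 21/2.
E[X | machine 3] = (2+4+11)/3 = 17/3.
By the law of total expectation,
E[X] = (6/13)·(27/4) + (4/13)·(21/2) + (3/13)·(17/3) = 199/26.

199/26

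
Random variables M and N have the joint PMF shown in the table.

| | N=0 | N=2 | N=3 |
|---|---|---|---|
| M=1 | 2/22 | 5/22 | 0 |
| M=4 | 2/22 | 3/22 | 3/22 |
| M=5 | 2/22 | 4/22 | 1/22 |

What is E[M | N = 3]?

P(N = 3) = 2/11.
Σ M·P over the event = 4·(3/22) + 5·(1/22) = 17/22.
E[M | N = 3] = (17/22) / (2/11) = 17/4.

17/4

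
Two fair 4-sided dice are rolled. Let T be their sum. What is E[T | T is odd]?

5

P(T is odd) = 1/2.
Σ over the event: 3·1/8 + 5·1/4 + 7·1/8 = 5/2.
E[T | T is odd] = (5/2) / (1/2) = 5.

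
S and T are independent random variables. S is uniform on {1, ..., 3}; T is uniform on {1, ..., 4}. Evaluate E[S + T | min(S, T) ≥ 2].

P(min(S, T) ≥ 2) = 1/2.
Summing (S+T)·P(x,y) over outcomes with min(S, T) ≥ 2 gives 11/4.
E[S + T | min(S, T) ≥ 2] = (11/4) / (1/2) = 11/2.

11/2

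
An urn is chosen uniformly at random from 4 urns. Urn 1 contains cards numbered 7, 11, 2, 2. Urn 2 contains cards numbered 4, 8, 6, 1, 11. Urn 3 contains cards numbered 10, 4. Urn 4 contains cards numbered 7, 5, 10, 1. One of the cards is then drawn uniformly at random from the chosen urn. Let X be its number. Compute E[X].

E[X | urn 1] = (7+11+2+2)/4 = 11/2.
E[X | urn 2] = (4+8+6+1+11)/5 = 6.
E[X | urn 3] = (10+4)/2 = 7.
E[X | urn 4] = (7+5+10+1)/4 = 23/4.
By the law of total expectation,
E[X] = (1/4)·(11/2) + (1/4)·(6) + (1/4)·(7) + (1/4)·(23/4) = 97/16.

97/16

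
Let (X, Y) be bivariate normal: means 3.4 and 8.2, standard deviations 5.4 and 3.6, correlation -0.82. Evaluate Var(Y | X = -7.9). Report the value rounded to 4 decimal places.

4.2457

The conditional variance in a bivariate normal is σ_Y²(1 − ρ²), independent of x.
Var(Y | X=-7.9) = (3.6)²·(1 − (-0.82)²) = 12.96·0.3276 = 4.2457.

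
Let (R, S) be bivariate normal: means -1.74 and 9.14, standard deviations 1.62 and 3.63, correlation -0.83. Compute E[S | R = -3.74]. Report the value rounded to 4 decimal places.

E[S | R=x] = μ_S + ρ(σ_S/σ_R)(x − μ_R) for jointly normal variables.
E[S | R=-3.74] = 9.14 + (-0.83)·(3.63/1.62)·(-3.74 − (-1.74)) = 9.14 + (-1.8598)·(-2) = 12.8596.

12.8596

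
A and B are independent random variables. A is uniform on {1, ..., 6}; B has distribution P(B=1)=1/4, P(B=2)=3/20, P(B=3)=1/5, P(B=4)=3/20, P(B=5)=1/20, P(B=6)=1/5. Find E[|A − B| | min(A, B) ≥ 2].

41/25

P(min(A, B) ≥ 2) = 5/8.
Summing |A−B|·P(x,y) over outcomes with min(A, B) ≥ 2 gives 41/40.
E[|A − B| | min(A, B) ≥ 2] = (41/40) / (5/8) = 41/25.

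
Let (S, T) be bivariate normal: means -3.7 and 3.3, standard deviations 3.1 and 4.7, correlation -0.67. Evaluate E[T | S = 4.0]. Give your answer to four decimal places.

The regression of T on S has slope ρ·σ_T/σ_S and passes through (μ_S, μ_T).
E[T | S=4.0] = 3.3 + (-0.67)·(4.7/3.1)·(4.0 − (-3.7)) = 3.3 + (-1.0158)·(7.7) = -4.5217.

-4.5217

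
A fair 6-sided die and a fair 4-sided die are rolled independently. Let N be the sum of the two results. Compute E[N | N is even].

P(N is even) = 1/2.
Σ over the event: 2·1/24 + 4·1/8 + 6·1/6 + 8·1/8 + 10·1/24 = 3.
E[N | N is even] = (3) / (1/2) = 6.

6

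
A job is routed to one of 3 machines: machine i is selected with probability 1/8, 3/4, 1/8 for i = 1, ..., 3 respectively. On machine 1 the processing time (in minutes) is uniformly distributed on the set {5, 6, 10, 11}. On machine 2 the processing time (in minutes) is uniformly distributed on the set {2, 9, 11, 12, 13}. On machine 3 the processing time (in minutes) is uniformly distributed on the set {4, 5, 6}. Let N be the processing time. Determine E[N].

E[N | machine 1] = (5+6+10+11)/4 = 8.
E[N | machine 2] = (2+9+11+12+13)/5 = 47/5.
E[N | machine 3] = (4+5+6)/3 = 5.
E[N] = (1/8)·(8) + (3/4)·(47/5) + (1/8)·(5) = 347/40.

347/40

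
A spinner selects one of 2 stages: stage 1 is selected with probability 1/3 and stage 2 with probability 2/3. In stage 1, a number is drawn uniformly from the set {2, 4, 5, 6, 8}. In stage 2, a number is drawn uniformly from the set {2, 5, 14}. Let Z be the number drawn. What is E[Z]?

19/3

E[Z | stage 1] = (2+4+5+6+8)/5 = 5.
E[Z | stage 2] = (2+5+14)/3 = 7.
By the law of total expectation,
E[Z] = (1/3)·(5) + (2/3)·(7) = 19/3.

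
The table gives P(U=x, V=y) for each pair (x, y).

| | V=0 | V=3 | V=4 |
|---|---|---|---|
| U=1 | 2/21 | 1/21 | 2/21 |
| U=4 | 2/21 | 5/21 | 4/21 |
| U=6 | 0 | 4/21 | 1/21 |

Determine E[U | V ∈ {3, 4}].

P(V ∈ {3, 4}) = 17/21.
Σ U·P over the event = 1·(1/21) + 1·(2/21) + 4·(5/21) + 4·(4/21) + 6·(4/21) + 6·(1/21) = 23/7.
E[U | V ∈ {3, 4}] = (23/7) / (17/21) = 69/17.

69/17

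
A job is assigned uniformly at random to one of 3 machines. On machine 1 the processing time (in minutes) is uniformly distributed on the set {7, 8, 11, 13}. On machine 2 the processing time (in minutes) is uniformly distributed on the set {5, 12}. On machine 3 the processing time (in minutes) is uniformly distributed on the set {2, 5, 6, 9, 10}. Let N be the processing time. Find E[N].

493/60

E[N | machine 1] = (7+8+11+13)/4 = 39/4.
E[N | machine 2] = (5+12)/2 = 17/2.
E[N | machine 3] = (2+5+6+9+10)/5 = 32/5.
E[N] = (1/3)·(39/4) + (1/3)·(17/2) + (1/3)·(32/5) = 493/60.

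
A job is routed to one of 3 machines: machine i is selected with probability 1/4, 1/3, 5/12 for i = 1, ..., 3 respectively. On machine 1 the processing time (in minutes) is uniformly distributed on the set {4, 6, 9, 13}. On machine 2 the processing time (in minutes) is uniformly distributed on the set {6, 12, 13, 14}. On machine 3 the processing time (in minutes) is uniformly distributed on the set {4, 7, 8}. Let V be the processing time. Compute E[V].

E[V | machine 1] = (4+6+9+13)/4 = 8.
E[V | machine 2] = (6+12+13+14)/4 = 45/4.
E[V | machine 3] = (4+7+8)/3 = 19/3.
E[V] = (1/4)·(8) + (1/3)·(45/4) + (5/12)·(19/3) = 151/18.

151/18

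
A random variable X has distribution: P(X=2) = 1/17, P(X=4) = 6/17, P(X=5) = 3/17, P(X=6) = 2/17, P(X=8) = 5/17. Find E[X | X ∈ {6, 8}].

52/7

P(X ∈ {6, 8}) = 7/17.
Σ over the event: 6·2/17 + 8·5/17 = 52/17.
E[X | X ∈ {6, 8}] = (52/17) / (7/17) = 52/7.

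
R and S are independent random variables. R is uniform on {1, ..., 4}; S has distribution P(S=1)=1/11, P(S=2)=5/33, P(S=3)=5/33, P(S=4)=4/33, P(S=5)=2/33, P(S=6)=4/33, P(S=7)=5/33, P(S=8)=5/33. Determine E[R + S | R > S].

21/4

P(R > S) = 2/11.
Summing (R+S)·P(x,y) over outcomes with R > S gives 21/22.
E[R + S | R > S] = (21/22) / (2/11) = 21/4.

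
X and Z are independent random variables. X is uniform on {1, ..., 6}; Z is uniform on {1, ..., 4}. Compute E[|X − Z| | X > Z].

17/7

P(X > Z) = 7/12.
Summing |X−Z|·P(x,y) over outcomes with X > Z gives 17/12.
E[|X − Z| | X > Z] = (17/12) / (7/12) = 17/7.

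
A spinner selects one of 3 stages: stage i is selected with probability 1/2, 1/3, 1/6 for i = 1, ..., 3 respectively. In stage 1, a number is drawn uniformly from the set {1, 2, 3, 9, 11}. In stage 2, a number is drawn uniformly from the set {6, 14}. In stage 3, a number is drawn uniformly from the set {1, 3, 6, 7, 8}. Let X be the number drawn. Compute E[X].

E[X | stage 1] = (1+2+3+9+11)/5 = 26/5.
E[X | stage 2] = (6+14)/2 = 10.
E[X | stage 3] = (1+3+6+7+8)/5 = 5.
E[X] = (1/2)·(26/5) + (1/3)·(10) + (1/6)·(5) = 203/30.

203/30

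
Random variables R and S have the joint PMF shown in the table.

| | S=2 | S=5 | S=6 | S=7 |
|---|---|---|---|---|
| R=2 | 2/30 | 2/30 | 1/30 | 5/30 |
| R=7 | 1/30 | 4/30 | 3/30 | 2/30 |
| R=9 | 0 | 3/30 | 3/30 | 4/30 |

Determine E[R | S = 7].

60/11

P(S = 7) = 11/30.
Σ R·P over the event = 2·(5/30) + 7·(2/30) + 9·(4/30) = 2.
E[R | S = 7] = (2) / (11/30) = 60/11.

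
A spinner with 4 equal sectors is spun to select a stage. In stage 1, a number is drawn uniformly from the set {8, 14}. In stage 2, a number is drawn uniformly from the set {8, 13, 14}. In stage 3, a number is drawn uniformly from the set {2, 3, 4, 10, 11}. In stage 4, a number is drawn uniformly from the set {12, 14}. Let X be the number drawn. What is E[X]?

E[X | stage 1] = (8+14)/2 = 11.
E[X | stage 2] = (8+13+14)/3 = 35/3.
E[X | stage 3] = (2+3+4+10+11)/5 = 6.
E[X | stage 4] = (12+14)/2 = 13.
By the law of total expectation,
E[X] = (1/4)·(11) + (1/4)·(35/3) + (1/4)·(6) + (1/4)·(13) = 125/12.

125/12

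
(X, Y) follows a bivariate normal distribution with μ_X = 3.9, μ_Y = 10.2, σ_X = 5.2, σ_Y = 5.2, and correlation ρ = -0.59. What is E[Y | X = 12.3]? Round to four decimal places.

The regression of Y on X has slope ρ·σ_Y/σ_X and passes through (μ_X, μ_Y).
E[Y | X=12.3] = 10.2 + (-0.59)·(5.2/5.2)·(12.3 − (3.9)) = 10.2 + (-0.59)·(8.4) = 5.2440.

5.2440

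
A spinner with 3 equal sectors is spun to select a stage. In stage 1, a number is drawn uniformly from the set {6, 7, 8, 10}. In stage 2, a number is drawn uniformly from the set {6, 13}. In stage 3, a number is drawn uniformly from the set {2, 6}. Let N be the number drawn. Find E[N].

85/12

E[N | stage 1] = (6+7+8+10)/4 = 31/4.
E[N | stage 2] = (6+13)/2 = 19/2.
E[N | stage 3] = (2+6)/2 = 4.
By the law of total expectation,
E[N] = (1/3)·(31/4) + (1/3)·(19/2) + (1/3)·(4) = 85/12.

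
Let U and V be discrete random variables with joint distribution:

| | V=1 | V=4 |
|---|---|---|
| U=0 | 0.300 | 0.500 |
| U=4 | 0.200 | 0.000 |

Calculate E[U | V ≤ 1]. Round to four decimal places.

1.6000

P(V ≤ 1) = 0.500.
Summing U·P(U=x,V=y) over the conditioning event gives 0.800.
E[U | V ≤ 1] = (0.800) / (0.500) = 1.6000.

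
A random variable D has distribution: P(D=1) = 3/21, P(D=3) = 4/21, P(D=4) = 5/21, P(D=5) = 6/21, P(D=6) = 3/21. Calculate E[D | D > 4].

P(D > 4) = 3/7.
Σ over the event: 5·2/7 + 6·1/7 = 16/7.
E[D | D > 4] = (16/7) / (3/7) = 16/3.

16/3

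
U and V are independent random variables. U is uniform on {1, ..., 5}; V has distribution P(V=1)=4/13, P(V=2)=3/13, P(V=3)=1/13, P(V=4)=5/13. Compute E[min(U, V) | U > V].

15/8

P(U > V) = 32/65.
Summing min(U,V)·P(x,y) over outcomes with U > V gives 12/13.
E[min(U, V) | U > V] = (12/13) / (32/65) = 15/8.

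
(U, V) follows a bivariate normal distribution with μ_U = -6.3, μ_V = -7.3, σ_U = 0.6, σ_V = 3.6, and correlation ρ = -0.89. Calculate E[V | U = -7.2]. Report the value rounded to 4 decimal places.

The regression of V on U has slope ρ·σ_V/σ_U and passes through (μ_U, μ_V).
E[V | U=-7.2] = -7.3 + (-0.89)·(3.6/0.6)·(-7.2 − (-6.3)) = -7.3 + (-5.34)·(-0.9) = -2.4940.

-2.4940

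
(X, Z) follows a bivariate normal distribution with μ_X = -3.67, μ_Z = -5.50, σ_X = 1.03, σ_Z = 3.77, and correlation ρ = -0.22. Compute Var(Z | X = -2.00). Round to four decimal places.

For a bivariate normal, Var(Z | X=x) = σ_Z²(1 − ρ²).
Var(Z | X=-2.00) = (3.77)²·(1 − (-0.22)²) = 14.2129·0.9516 = 13.5250.

13.5250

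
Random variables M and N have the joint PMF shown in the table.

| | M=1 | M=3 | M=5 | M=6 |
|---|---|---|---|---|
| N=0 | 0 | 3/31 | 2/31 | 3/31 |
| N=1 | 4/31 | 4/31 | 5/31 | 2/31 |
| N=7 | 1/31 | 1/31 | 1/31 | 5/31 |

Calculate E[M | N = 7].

P(N = 7) = 8/31.
Summing M·P(M=x,N=y) over the conditioning event gives 39/31.
E[M | N = 7] = (39/31) / (8/31) = 39/8.

39/8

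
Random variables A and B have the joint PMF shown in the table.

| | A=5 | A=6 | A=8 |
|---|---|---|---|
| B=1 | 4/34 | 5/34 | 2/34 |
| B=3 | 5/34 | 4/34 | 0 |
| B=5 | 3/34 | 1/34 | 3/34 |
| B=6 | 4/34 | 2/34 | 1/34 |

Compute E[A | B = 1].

6

P(B = 1) = 11/34.
Summing A·P(A=x,B=y) over the conditioning event gives 33/17.
E[A | B = 1] = (33/17) / (11/34) = 6.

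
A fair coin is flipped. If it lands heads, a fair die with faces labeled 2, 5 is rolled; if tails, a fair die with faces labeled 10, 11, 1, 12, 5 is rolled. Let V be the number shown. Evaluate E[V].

E[V | heads] = (2+5)/2 = 7/2.
E[V | tails] = (10+11+1+12+5)/5 = 39/5.
By the law of total expectation,
E[V] = (1/2)·(7/2) + (1/2)·(39/5) = 113/20.

113/20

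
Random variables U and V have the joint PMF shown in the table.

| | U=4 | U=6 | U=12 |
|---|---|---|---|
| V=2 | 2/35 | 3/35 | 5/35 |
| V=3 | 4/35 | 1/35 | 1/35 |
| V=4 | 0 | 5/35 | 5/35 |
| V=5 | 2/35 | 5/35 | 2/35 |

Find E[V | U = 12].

P(U = 12) = 13/35.
Σ V·P over the event = 2·(5/35) + 3·(1/35) + 4·(5/35) + 5·(2/35) = 43/35.
E[V | U = 12] = (43/35) / (13/35) = 43/13.

43/13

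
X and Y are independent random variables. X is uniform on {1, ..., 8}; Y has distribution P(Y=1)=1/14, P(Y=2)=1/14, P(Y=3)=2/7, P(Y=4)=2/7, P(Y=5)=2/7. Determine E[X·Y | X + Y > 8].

P(X + Y > 8) = 51/112.
Summing XY·P(x,y) over outcomes with X + Y > 8 gives 653/56.
E[X·Y | X + Y > 8] = (653/56) / (51/112) = 1306/51.

1306/51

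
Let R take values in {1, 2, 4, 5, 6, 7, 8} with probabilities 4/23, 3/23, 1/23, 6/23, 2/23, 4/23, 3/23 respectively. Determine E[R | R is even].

46/9

P(R is even) = 9/23.
Σ over the event: 2·3/23 + 4·1/23 + 6·2/23 + 8·3/23 = 2.
E[R | R is even] = (2) / (9/23) = 46/9.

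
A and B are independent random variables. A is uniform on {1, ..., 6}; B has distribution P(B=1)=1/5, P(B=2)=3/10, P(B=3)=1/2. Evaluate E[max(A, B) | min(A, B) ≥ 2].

33/8

P(min(A, B) ≥ 2) = 2/3.
Summing max(A,B)·P(x,y) over outcomes with min(A, B) ≥ 2 gives 11/4.
E[max(A, B) | min(A, B) ≥ 2] = (11/4) / (2/3) = 33/8.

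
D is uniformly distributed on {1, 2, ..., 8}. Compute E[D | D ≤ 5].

Given D ≤ 5, D is equally likely to be any of {1, 2, 3, 4, 5}.
E[D | D ≤ 5] = (1 + 2 + 3 + 4 + 5) / 5 = 3.

3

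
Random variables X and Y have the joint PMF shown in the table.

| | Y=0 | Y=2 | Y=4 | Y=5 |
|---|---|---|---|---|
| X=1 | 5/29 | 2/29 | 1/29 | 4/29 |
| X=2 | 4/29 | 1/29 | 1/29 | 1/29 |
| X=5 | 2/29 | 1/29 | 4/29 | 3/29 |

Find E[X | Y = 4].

23/6

P(Y = 4) = 6/29.
Σ X·P over the event = 1·(1/29) + 2·(1/29) + 5·(4/29) = 23/29.
E[X | Y = 4] = (23/29) / (6/29) = 23/6.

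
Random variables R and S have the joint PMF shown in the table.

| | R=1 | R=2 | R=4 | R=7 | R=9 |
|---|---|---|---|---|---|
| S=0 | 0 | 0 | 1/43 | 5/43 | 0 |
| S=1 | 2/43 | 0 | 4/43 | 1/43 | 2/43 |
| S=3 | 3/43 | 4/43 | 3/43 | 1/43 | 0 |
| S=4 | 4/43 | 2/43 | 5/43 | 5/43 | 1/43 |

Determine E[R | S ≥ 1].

145/37

P(S ≥ 1) = 37/43.
Summing R·P(R=x,S=y) over the conditioning event gives 145/43.
E[R | S ≥ 1] = (145/43) / (37/43) = 145/37.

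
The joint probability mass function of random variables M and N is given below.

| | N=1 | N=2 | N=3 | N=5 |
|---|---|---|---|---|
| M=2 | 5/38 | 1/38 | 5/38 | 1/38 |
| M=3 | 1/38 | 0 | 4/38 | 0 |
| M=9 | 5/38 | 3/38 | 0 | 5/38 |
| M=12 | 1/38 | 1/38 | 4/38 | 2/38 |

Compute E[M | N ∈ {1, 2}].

P(N ∈ {1, 2}) = 17/38.
Σ M·P over the event = 2·(5/38) + 2·(1/38) + 3·(1/38) + 9·(5/38) + 9·(3/38) + 12·(1/38) + 12·(1/38) = 111/38.
E[M | N ∈ {1, 2}] = (111/38) / (17/38) = 111/17.

111/17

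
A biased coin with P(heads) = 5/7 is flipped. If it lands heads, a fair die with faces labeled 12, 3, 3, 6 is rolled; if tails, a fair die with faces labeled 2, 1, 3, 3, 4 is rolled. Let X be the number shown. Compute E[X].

E[X | heads] = (12+3+3+6)/4 = 6.
E[X | tails] = (2+1+3+3+4)/5 = 13/5.
E[X] = (5/7)·(6) + (2/7)·(13/5) = 176/35.

176/35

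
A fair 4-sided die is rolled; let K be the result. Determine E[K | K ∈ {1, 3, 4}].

8/3

P(K ∈ {1, 3, 4}) = 3/4.
Σ over the event: 1·1/4 + 3·1/4 + 4·1/4 = 2.
E[K | K ∈ {1, 3, 4}] = (2) / (3/4) = 8/3.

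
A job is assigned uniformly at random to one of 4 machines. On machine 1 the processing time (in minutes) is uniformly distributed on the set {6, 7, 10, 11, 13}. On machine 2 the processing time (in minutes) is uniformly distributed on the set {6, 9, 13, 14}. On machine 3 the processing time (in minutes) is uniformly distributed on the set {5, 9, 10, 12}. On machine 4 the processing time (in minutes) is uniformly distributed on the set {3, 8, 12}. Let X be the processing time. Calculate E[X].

1097/120

E[X | machine 1] = (6+7+10+11+13)/5 = 47/5.
E[X | machine 2] = (6+9+13+14)/4 = 21/2.
E[X | machine 3] = (5+9+10+12)/4 = 9.
E[X | machine 4] = (3+8+12)/3 = 23/3.
By the law of total expectation,
E[X] = (1/4)·(47/5) + (1/4)·(21/2) + (1/4)·(9) + (1/4)·(23/3) = 1097/120.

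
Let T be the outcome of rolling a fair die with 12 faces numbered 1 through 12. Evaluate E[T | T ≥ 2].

7

Given T ≥ 2, T is equally likely to be any of {2, 3, 4, 5, 6, 7, 8, 9, 10, 11, 12}.
E[T | T ≥ 2] = (2 + 3 + 4 + 5 + 6 + 7 + 8 + 9 + 10 + 11 + 12) / 11 = 7.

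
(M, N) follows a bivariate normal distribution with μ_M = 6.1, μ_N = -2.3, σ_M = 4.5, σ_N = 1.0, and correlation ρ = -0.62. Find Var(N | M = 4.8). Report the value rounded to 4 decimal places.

0.6156

For a bivariate normal, Var(N | M=x) = σ_N²(1 − ρ²).
Var(N | M=4.8) = (1.0)²·(1 − (-0.62)²) = 1·0.6156 = 0.6156.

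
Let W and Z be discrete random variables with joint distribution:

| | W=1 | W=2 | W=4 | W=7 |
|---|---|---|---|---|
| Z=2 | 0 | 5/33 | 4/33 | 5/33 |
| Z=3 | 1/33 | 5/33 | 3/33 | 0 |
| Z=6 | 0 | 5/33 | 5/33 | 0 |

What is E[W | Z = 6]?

3

P(Z = 6) = 10/33.
Σ W·P over the event = 2·(5/33) + 4·(5/33) = 10/11.
E[W | Z = 6] = (10/11) / (10/33) = 3.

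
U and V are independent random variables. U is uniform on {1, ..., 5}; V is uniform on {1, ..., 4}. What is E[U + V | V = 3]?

6

P(V = 3) = 1/4.
Summing (U+V)·P(x,y) over outcomes with V = 3 gives 3/2.
E[U + V | V = 3] = (3/2) / (1/4) = 6.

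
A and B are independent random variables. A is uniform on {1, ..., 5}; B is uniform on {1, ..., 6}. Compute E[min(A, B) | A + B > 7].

P(A + B > 7) = 1/3.
Summing min(A,B)·P(x,y) over outcomes with A + B > 7 gives 37/30.
E[min(A, B) | A + B > 7] = (37/30) / (1/3) = 37/10.

37/10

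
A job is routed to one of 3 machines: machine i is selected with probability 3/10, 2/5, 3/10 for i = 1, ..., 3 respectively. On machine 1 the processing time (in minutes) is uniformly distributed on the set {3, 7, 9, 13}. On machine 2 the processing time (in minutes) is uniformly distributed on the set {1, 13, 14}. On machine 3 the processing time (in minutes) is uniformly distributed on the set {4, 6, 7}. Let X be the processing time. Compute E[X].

E[X | machine 1] = (3+7+9+13)/4 = 8.
E[X | machine 2] = (1+13+14)/3 = 28/3.
E[X | machine 3] = (4+6+7)/3 = 17/3.
E[X] = (3/10)·(8) + (2/5)·(28/3) + (3/10)·(17/3) = 47/6.

47/6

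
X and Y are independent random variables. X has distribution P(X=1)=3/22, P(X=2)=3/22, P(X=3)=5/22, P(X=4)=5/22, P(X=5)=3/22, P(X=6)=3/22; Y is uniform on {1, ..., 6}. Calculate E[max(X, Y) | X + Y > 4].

135/28

P(X + Y > 4) = 28/33.
Summing max(X,Y)·P(x,y) over outcomes with X + Y > 4 gives 45/11.
E[max(X, Y) | X + Y > 4] = (45/11) / (28/33) = 135/28.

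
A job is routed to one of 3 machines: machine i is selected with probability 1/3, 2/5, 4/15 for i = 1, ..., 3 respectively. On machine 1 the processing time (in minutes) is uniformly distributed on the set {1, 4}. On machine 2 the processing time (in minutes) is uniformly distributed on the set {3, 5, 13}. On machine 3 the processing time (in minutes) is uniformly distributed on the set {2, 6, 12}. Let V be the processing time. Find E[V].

E[V | machine 1] = (1+4)/2 = 5/2.
E[V | machine 2] = (3+5+13)/3 = 7.
E[V | machine 3] = (2+6+12)/3 = 20/3.
E[V] = (1/3)·(5/2) + (2/5)·(7) + (4/15)·(20/3) = 487/90.

487/90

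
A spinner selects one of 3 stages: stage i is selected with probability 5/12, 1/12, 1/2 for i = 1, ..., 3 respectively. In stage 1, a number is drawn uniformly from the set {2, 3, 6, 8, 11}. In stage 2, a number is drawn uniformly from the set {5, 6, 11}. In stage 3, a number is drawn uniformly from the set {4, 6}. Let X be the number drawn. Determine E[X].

E[X | stage 1] = (2+3+6+8+11)/5 = 6.
E[X | stage 2] = (5+6+11)/3 = 22/3.
E[X | stage 3] = (4+6)/2 = 5.
By the law of total expectation,
E[X] = (5/12)·(6) + (1/12)·(22/3) + (1/2)·(5) = 101/18.

101/18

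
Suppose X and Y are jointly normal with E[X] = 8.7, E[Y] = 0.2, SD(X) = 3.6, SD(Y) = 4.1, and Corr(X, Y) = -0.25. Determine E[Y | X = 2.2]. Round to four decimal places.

The regression of Y on X has slope ρ·σ_Y/σ_X and passes through (μ_X, μ_Y).
E[Y | X=2.2] = 0.2 + (-0.25)·(4.1/3.6)·(2.2 − (8.7)) = 0.2 + (-0.28472)·(-6.5) = 2.0507.

2.0507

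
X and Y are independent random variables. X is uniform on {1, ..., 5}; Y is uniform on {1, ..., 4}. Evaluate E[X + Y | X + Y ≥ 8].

Outcomes with X + Y ≥ 8: (4,4), (5,3), (5,4), each with probability 1/20.
E[X + Y | X + Y ≥ 8] = (8 + 8 + 9) / 3 = 25/3.

25/3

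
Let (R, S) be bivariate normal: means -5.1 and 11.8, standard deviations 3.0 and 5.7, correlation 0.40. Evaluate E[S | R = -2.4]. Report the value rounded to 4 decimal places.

13.8520

E[S | R=x] = μ_S + ρ(σ_S/σ_R)(x − μ_R) for jointly normal variables.
E[S | R=-2.4] = 11.8 + (0.40)·(5.7/3.0)·(-2.4 − (-5.1)) = 11.8 + (0.76)·(2.7) = 13.8520.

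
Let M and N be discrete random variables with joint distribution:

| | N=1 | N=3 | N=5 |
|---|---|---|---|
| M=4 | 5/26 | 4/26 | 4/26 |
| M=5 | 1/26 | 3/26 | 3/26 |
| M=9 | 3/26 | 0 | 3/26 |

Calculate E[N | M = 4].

P(M = 4) = 1/2.
Σ N·P over the event = 1·(5/26) + 3·(4/26) + 5·(4/26) = 37/26.
E[N | M = 4] = (37/26) / (1/2) = 37/13.

37/13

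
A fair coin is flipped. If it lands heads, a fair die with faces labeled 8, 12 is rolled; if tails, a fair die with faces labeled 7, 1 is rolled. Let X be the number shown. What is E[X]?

7

E[X | heads] = (8+12)/2 = 10.
E[X | tails] = (7+1)/2 = 4.
E[X] = (1/2)·(10) + (1/2)·(4) = 7.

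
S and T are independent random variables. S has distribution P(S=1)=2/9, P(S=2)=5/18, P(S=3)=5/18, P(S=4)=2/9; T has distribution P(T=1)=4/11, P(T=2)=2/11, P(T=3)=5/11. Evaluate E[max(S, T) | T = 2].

49/18

P(T = 2) = 2/11.
Summing max(S,T)·P(x,y) over outcomes with T = 2 gives 49/99.
E[max(S, T) | T = 2] = (49/99) / (2/11) = 49/18.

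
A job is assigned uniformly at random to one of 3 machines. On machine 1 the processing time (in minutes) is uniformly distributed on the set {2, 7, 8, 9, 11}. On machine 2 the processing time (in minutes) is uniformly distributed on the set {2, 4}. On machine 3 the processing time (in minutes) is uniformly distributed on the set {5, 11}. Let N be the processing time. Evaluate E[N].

E[N | machine 1] = (2+7+8+9+11)/5 = 37/5.
E[N | machine 2] = (2+4)/2 = 3.
E[N | machine 3] = (5+11)/2 = 8.
By the law of total expectation,
E[N] = (1/3)·(37/5) + (1/3)·(3) + (1/3)·(8) = 92/15.

92/15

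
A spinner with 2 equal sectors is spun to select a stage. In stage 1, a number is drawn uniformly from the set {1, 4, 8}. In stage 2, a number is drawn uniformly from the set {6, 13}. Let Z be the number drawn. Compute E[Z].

83/12

E[Z | stage 1] = (1+4+8)/3 = 13/3.
E[Z | stage 2] = (6+13)/2 = 19/2.
E[Z] = (1/2)·(13/3) + (1/2)·(19/2) = 83/12.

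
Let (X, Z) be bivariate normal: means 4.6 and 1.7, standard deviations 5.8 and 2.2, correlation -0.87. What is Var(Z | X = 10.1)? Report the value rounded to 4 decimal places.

Var(Z | X=x) = (1 − ρ²)·σ_Z².
Var(Z | X=10.1) = (2.2)²·(1 − (-0.87)²) = 4.84·0.2431 = 1.1766.

1.1766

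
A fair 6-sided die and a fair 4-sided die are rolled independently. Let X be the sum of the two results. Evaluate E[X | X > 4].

P(X > 4) = 3/4.
Σ over the event: 5·1/6 + 6·1/6 + 7·1/6 + 8·1/8 + 9·1/12 + 10·1/24 = 31/6.
E[X | X > 4] = (31/6) / (3/4) = 62/9.

62/9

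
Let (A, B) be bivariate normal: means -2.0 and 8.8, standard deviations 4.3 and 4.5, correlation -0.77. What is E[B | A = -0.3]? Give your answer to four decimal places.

The regression of B on A has slope ρ·σ_B/σ_A and passes through (μ_A, μ_B).
E[B | A=-0.3] = 8.8 + (-0.77)·(4.5/4.3)·(-0.3 − (-2.0)) = 8.8 + (-0.80581)·(1.7) = 7.4301.

7.4301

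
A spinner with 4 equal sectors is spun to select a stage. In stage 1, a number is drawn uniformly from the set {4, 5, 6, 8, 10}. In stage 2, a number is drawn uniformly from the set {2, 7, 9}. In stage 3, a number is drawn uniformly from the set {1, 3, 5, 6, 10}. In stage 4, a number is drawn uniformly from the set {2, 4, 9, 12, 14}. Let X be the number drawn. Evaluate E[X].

129/20

E[X | stage 1] = (4+5+6+8+10)/5 = 33/5.
E[X | stage 2] = (2+7+9)/3 = 6.
E[X | stage 3] = (1+3+5+6+10)/5 = 5.
E[X | stage 4] = (2+4+9+12+14)/5 = 41/5.
E[X] = (1/4)·(33/5) + (1/4)·(6) + (1/4)·(5) + (1/4)·(41/5) = 129/20.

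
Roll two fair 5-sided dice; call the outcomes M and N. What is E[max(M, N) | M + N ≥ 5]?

P(M + N ≥ 5) = 19/25.
Summing max(M,N)·P(x,y) over outcomes with M + N ≥ 5 gives 82/25.
E[max(M, N) | M + N ≥ 5] = (82/25) / (19/25) = 82/19.

82/19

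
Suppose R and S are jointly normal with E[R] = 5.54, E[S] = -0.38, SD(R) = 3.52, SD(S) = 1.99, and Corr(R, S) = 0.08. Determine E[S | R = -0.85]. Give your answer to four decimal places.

-0.6690

E[S | R=x] = μ_S + ρ(σ_S/σ_R)(x − μ_R) for jointly normal variables.
E[S | R=-0.85] = -0.38 + (0.08)·(1.99/3.52)·(-0.85 − (5.54)) = -0.38 + (0.045227)·(-6.39) = -0.6690.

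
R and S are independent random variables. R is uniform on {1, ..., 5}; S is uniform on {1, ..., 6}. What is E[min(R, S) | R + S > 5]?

57/20

P(R + S > 5) = 2/3.
Summing min(R,S)·P(x,y) over outcomes with R + S > 5 gives 19/10.
E[min(R, S) | R + S > 5] = (19/10) / (2/3) = 57/20.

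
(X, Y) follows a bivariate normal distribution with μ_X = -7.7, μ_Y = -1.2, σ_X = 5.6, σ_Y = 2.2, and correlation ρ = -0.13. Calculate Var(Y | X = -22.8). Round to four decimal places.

4.7582

The conditional variance in a bivariate normal is σ_Y²(1 − ρ²), independent of x.
Var(Y | X=-22.8) = (2.2)²·(1 − (-0.13)²) = 4.84·0.9831 = 4.7582.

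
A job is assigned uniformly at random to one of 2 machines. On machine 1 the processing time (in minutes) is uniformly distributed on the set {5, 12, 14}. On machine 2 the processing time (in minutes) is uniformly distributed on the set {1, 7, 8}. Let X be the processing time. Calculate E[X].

47/6

E[X | machine 1] = (5+12+14)/3 = 31/3.
E[X | machine 2] = (1+7+8)/3 = 16/3.
By the law of total expectation,
E[X] = (1/2)·(31/3) + (1/2)·(16/3) = 47/6.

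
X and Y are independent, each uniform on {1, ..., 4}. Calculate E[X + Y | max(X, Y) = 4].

Outcomes with max(X, Y) = 4: (1,4), (2,4), (3,4), (4,1), (4,2), (4,3), (4,4), each with probability 1/16.
E[X + Y | max(X, Y) = 4] = (5 + 6 + 7 + 5 + 6 + 7 + 8) / 7 = 44/7.

44/7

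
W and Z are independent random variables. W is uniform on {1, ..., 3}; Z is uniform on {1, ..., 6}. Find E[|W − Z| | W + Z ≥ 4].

11/5

P(W + Z ≥ 4) = 5/6.
Summing |W−Z|·P(x,y) over outcomes with W + Z ≥ 4 gives 11/6.
E[|W − Z| | W + Z ≥ 4] = (11/6) / (5/6) = 11/5.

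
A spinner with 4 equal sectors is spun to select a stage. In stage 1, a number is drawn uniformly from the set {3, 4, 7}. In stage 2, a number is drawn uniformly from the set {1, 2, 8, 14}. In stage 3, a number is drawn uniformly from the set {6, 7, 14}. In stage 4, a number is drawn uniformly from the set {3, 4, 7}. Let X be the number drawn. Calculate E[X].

E[X | stage 1] = (3+4+7)/3 = 14/3.
E[X | stage 2] = (1+2+8+14)/4 = 25/4.
E[X | stage 3] = (6+7+14)/3 = 9.
E[X | stage 4] = (3+4+7)/3 = 14/3.
E[X] = (1/4)·(14/3) + (1/4)·(25/4) + (1/4)·(9) + (1/4)·(14/3) = 295/48.

295/48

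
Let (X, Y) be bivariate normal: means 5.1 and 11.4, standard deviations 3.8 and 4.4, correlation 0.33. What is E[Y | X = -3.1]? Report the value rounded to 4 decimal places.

E[Y | X=x] = μ_Y + ρ(σ_Y/σ_X)(x − μ_X) for jointly normal variables.
E[Y | X=-3.1] = 11.4 + (0.33)·(4.4/3.8)·(-3.1 − (5.1)) = 11.4 + (0.38211)·(-8.2) = 8.2667.

8.2667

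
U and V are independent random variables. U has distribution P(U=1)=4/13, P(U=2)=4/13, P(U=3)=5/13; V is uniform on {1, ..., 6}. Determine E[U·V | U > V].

P(U > V) = 7/39.
Summing UV·P(x,y) over outcomes with U > V gives 53/78.
E[U·V | U > V] = (53/78) / (7/39) = 53/14.

53/14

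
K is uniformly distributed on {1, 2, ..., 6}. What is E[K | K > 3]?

Given K > 3, K is equally likely to be any of {4, 5, 6}.
E[K | K > 3] = (4 + 5 + 6) / 3 = 5.

5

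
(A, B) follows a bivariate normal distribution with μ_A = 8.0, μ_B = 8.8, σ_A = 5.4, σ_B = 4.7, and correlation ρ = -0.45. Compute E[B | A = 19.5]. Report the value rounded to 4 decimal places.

4.2958

For a bivariate normal, E[B | A=x] = μ_B + ρ·(σ_B/σ_A)·(x − μ_A).
E[B | A=19.5] = 8.8 + (-0.45)·(4.7/5.4)·(19.5 − (8.0)) = 8.8 + (-0.39167)·(11.5) = 4.2958.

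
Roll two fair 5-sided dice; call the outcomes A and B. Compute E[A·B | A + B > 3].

P(A + B > 3) = 22/25.
Summing AB·P(x,y) over outcomes with A + B > 3 gives 44/5.
E[A·B | A + B > 3] = (44/5) / (22/25) = 10.

10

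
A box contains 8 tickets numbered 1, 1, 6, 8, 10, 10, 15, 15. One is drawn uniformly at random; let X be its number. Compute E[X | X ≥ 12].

P(X ≥ 12) = 1/4.
Σ over the event: 15·1/4 = 15/4.
E[X | X ≥ 12] = (15/4) / (1/4) = 15.

15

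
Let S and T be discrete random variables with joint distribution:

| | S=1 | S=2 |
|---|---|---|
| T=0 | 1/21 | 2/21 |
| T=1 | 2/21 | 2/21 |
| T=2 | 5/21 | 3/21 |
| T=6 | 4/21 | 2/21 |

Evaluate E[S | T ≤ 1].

P(T ≤ 1) = 1/3.
Σ S·P over the event = 1·(1/21) + 1·(2/21) + 2·(2/21) + 2·(2/21) = 11/21.
E[S | T ≤ 1] = (11/21) / (1/3) = 11/7.

11/7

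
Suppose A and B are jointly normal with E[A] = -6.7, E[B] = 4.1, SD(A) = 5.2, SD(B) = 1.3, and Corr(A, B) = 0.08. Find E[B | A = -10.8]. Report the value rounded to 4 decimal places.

The regression of B on A has slope ρ·σ_B/σ_A and passes through (μ_A, μ_B).
E[B | A=-10.8] = 4.1 + (0.08)·(1.3/5.2)·(-10.8 − (-6.7)) = 4.1 + (0.02)·(-4.1) = 4.0180.

4.0180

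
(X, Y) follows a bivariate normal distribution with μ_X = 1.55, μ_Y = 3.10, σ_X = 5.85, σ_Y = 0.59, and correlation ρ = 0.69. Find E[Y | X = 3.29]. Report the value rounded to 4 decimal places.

E[Y | X=x] = μ_Y + ρ(σ_Y/σ_X)(x − μ_X) for jointly normal variables.
E[Y | X=3.29] = 3.10 + (0.69)·(0.59/5.85)·(3.29 − (1.55)) = 3.10 + (0.06959)·(1.74) = 3.2211.

3.2211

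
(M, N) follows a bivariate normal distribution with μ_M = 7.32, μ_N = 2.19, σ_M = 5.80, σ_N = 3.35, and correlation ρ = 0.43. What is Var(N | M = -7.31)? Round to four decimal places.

For a bivariate normal, Var(N | M=x) = σ_N²(1 − ρ²).
Var(N | M=-7.31) = (3.35)²·(1 − (0.43)²) = 11.2225·0.8151 = 9.1475.

9.1475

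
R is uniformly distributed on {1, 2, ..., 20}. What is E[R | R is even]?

11

Given R is even, R is equally likely to be any of {2, 4, 6, 8, 10, 12, 14, 16, 18, 20}.
E[R | R is even] = (2 + 4 + 6 + 8 + 10 + 12 + 14 + 16 + 18 + 20) / 10 = 11.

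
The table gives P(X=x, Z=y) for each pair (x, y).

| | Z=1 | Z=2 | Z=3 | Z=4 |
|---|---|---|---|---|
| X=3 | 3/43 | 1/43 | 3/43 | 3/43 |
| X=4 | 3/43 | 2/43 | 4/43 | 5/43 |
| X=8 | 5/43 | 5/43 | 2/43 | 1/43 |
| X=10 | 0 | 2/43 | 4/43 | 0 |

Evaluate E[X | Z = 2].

71/10

P(Z = 2) = 10/43.
Σ X·P over the event = 3·(1/43) + 4·(2/43) + 8·(5/43) + 10·(2/43) = 71/43.
E[X | Z = 2] = (71/43) / (10/43) = 71/10.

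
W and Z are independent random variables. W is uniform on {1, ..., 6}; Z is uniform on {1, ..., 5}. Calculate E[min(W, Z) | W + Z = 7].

Outcomes with W + Z = 7: (2,5), (3,4), (4,3), (5,2), (6,1), each with probability 1/30.
E[min(W, Z) | W + Z = 7] = (2 + 3 + 3 + 2 + 1) / 5 = 11/5.

11/5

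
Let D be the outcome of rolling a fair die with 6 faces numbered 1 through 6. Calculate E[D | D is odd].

Given D is odd, D is equally likely to be any of {1, 3, 5}.
E[D | D is odd] = (1 + 3 + 5) / 3 = 3.

3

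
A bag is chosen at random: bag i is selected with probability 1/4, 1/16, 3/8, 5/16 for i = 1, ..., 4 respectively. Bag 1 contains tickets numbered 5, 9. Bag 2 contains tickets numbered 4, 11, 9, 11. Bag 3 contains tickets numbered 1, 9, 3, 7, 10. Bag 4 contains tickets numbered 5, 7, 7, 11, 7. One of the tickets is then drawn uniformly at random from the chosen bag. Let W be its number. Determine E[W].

E[W | bag 1] = (5+9)/2 = 7.
E[W | bag 2] = (4+11+9+11)/4 = 35/4.
E[W | bag 3] = (1+9+3+7+10)/5 = 6.
E[W | bag 4] = (5+7+7+11+7)/5 = 37/5.
E[W] = (1/4)·(7) + (1/16)·(35/4) + (3/8)·(6) + (5/16)·(37/5) = 439/64.

439/64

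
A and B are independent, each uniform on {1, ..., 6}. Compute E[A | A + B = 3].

Outcomes with A + B = 3: (1,2), (2,1), each with probability 1/36.
E[A | A + B = 3] = (1 + 2) / 2 = 3/2.

3/2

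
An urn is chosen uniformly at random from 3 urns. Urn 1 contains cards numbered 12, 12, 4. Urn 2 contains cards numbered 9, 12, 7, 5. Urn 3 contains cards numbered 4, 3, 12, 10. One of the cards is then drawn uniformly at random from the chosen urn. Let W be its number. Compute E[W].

E[W | urn 1] = (12+12+4)/3 = 28/3.
E[W | urn 2] = (9+12+7+5)/4 = 33/4.
E[W | urn 3] = (4+3+12+10)/4 = 29/4.
E[W] = (1/3)·(28/3) + (1/3)·(33/4) + (1/3)·(29/4) = 149/18.

149/18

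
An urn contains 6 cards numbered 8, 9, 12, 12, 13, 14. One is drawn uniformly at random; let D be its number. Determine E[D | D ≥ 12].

51/4

P(D ≥ 12) = 2/3.
Σ over the event: 12·1/3 + 13·1/6 + 14·1/6 = 17/2.
E[D | D ≥ 12] = (17/2) / (2/3) = 51/4.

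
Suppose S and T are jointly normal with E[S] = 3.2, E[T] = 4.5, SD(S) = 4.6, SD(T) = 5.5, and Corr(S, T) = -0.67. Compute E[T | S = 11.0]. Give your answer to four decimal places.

-1.7485

The regression of T on S has slope ρ·σ_T/σ_S and passes through (μ_S, μ_T).
E[T | S=11.0] = 4.5 + (-0.67)·(5.5/4.6)·(11.0 − (3.2)) = 4.5 + (-0.80109)·(7.8) = -1.7485.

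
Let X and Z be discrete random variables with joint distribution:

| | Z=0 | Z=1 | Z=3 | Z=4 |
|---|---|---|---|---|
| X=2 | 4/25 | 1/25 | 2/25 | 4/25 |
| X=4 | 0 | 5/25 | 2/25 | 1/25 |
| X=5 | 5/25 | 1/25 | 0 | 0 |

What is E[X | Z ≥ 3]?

P(Z ≥ 3) = 9/25.
Σ X·P over the event = 2·(2/25) + 2·(4/25) + 4·(2/25) + 4·(1/25) = 24/25.
E[X | Z ≥ 3] = (24/25) / (9/25) = 8/3.

8/3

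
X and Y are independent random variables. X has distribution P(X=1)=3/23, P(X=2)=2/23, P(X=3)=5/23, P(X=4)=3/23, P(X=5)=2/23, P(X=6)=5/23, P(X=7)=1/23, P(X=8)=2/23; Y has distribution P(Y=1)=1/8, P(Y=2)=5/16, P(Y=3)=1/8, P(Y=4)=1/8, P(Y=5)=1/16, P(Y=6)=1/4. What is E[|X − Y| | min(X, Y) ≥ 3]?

P(min(X, Y) ≥ 3) = 81/184.
Summing |X−Y|·P(x,y) over outcomes with min(X, Y) ≥ 3 gives 133/184.
E[|X − Y| | min(X, Y) ≥ 3] = (133/184) / (81/184) = 133/81.

133/81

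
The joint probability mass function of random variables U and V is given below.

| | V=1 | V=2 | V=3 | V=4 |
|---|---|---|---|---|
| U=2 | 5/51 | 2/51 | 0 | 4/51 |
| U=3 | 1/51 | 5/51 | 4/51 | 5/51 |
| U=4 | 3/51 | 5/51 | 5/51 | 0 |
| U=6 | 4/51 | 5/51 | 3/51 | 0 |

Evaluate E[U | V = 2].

69/17

P(V = 2) = 1/3.
Σ U·P over the event = 2·(2/51) + 3·(5/51) + 4·(5/51) + 6·(5/51) = 23/17.
E[U | V = 2] = (23/17) / (1/3) = 69/17.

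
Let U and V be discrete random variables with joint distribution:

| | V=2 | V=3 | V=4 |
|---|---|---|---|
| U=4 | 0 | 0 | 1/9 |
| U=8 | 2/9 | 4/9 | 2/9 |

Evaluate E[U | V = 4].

20/3

P(V = 4) = 1/3.
Σ U·P over the event = 4·(1/9) + 8·(2/9) = 20/9.
E[U | V = 4] = (20/9) / (1/3) = 20/3.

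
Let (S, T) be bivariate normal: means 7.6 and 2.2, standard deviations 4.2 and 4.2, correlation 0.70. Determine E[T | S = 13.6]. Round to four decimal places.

6.4000

E[T | S=x] = μ_T + ρ(σ_T/σ_S)(x − μ_S) for jointly normal variables.
E[T | S=13.6] = 2.2 + (0.70)·(4.2/4.2)·(13.6 − (7.6)) = 2.2 + (0.7)·(6) = 6.4000.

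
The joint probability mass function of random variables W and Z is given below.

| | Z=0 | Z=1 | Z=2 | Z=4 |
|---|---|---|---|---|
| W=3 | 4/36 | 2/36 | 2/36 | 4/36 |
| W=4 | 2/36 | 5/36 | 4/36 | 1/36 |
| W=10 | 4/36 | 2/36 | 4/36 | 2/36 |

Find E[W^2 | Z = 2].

P(Z = 2) = 5/18.
Summing W^2·P(W=x,Z=y) over the conditioning event gives 241/18.
E[W^2 | Z = 2] = (241/18) / (5/18) = 241/5.

241/5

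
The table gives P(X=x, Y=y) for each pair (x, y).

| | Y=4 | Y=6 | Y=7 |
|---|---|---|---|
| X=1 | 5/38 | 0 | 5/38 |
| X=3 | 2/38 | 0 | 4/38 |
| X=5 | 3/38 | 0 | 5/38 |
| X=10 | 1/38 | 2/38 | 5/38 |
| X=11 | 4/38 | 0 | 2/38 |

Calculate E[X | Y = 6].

P(Y = 6) = 1/19.
Σ X·P over the event = 10·(2/38) = 10/19.
E[X | Y = 6] = (10/19) / (1/19) = 10.

10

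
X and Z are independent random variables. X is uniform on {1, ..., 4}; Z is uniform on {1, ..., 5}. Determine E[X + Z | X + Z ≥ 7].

P(X + Z ≥ 7) = 3/10.
Summing (X+Z)·P(x,y) over outcomes with X + Z ≥ 7 gives 23/10.
E[X + Z | X + Z ≥ 7] = (23/10) / (3/10) = 23/3.

23/3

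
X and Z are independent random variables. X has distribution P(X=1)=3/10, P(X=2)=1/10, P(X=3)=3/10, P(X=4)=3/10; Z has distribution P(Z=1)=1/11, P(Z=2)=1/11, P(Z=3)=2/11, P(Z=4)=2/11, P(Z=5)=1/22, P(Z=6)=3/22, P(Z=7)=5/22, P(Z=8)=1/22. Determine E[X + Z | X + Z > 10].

P(X + Z > 10) = 21/220.
Summing (X+Z)·P(x,y) over outcomes with X + Z > 10 gives 117/110.
E[X + Z | X + Z > 10] = (117/110) / (21/220) = 78/7.

78/7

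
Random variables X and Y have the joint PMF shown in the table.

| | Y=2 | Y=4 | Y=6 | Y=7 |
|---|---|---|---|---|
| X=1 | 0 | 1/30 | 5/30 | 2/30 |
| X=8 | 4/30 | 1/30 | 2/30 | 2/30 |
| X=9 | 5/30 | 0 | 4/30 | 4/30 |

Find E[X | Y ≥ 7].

27/4

P(Y ≥ 7) = 4/15.
Σ X·P over the event = 1·(2/30) + 8·(2/30) + 9·(4/30) = 9/5.
E[X | Y ≥ 7] = (9/5) / (4/15) = 27/4.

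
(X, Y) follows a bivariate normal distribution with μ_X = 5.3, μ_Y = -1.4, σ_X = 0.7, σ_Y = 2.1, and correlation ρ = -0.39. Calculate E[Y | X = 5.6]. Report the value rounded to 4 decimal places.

The regression of Y on X has slope ρ·σ_Y/σ_X and passes through (μ_X, μ_Y).
E[Y | X=5.6] = -1.4 + (-0.39)·(2.1/0.7)·(5.6 − (5.3)) = -1.4 + (-1.17)·(0.3) = -1.7510.

-1.7510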